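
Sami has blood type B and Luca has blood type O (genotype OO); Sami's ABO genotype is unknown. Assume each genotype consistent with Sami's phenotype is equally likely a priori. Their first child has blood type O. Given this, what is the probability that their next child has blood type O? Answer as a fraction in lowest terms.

Possible genotypes: Sami ∈ {BB, BO}; Luca ∈ {OO}.
Weight each parental genotype pair by prior × P(type-O child):
  BO × OO: posterior weight 1; P(next child type O) = 1/2.
Weighted sum = 1/2.

1/2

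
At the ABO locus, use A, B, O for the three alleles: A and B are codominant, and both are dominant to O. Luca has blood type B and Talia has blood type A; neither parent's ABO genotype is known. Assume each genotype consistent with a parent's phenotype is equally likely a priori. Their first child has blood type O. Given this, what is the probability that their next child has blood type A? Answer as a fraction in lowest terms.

1/4

Possible genotypes: Luca ∈ {BB, BO}; Talia ∈ {AA, AO}.
Weight each parental genotype pair by prior × P(type-O child):
  BO × AO: posterior weight 1; P(next child type A) = 1/4.
Weighted sum = 1/4.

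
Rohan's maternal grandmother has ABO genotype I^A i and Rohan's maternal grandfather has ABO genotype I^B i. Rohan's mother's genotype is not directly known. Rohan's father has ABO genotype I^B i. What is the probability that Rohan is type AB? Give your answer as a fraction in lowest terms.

1/8

Rohan's mother's ABO genotype from I^A i × I^B i: 1/4 I^A I^B, 1/4 I^A i, 1/4 I^B i, 1/4 i i.
Crossing each possibility with the father I^B i and summing P(type AB): 1/4·1/4 + 1/4·1/4 + 1/4·0 + 1/4·0 = 1/8.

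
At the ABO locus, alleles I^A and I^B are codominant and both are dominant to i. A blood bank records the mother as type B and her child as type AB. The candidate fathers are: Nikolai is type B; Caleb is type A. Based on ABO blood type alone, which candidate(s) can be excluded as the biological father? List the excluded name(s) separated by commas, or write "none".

Nikolai

A candidate is excluded only if no genotype consistent with his phenotype could produce a type AB child with a type B mother.
Nikolai (type B): no genotype consistent with that phenotype can produce a type-AB child with a type-B mother.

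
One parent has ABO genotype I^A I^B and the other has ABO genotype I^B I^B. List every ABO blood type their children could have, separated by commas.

B, AB

Gametes from I^A I^B × I^B I^B give offspring ABO genotypes I^A I^B, I^B I^B, i.e. phenotypes B, AB.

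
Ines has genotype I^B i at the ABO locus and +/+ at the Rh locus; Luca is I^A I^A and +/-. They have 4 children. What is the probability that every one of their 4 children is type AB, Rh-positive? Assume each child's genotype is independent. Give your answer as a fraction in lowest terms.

ABO cross I^B i × I^A I^A → 1/2 A, 1/2 AB.
Rh cross +/+ × +/- → 1 Rh+; so P(type AB, Rh-positive) = 1/2 × 1 = 1/2 per child.
All 4 independent: (1/2)^4 = 1/16.

1/16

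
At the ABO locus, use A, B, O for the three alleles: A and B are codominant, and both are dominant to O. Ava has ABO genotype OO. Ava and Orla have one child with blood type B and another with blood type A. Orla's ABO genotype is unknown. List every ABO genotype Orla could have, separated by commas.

AB

For each candidate genotype of Orla, check whether crossing it with OO can produce every observed child phenotype.
  AA → possible child types {A} ✗
  AB → possible child types {A, B} ✓
  AO → possible child types {O, A} ✗
  BB → possible child types {B} ✗
  BO → possible child types {O, B} ✗
  OO → possible child types {O} ✗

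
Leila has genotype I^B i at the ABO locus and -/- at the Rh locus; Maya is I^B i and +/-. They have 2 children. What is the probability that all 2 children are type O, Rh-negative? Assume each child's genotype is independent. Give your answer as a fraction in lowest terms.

1/64

ABO cross I^B i × I^B i → 1/4 O, 3/4 B.
Rh cross -/- × +/- → 1/2 Rh+, 1/2 Rh-; so P(type O, Rh-negative) = 1/4 × 1/2 = 1/8 per child.
All 2 independent: (1/8)^2 = 1/64.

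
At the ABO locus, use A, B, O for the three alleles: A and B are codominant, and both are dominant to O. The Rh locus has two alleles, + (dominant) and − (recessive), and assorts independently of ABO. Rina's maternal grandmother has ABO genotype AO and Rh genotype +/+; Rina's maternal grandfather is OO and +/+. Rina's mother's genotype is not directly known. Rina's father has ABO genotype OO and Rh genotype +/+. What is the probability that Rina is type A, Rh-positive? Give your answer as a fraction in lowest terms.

Rina's mother's ABO genotype from AO × OO: 1/2 AO, 1/2 OO.
Crossing each possibility with the father OO and summing P(type A): 1/2·1/2 + 1/2·0 = 1/4.
Similarly for Rh via the mother's Rh distribution: P(Rh+) = 1.
Independent loci: 1/4 × 1 = 1/4.

1/4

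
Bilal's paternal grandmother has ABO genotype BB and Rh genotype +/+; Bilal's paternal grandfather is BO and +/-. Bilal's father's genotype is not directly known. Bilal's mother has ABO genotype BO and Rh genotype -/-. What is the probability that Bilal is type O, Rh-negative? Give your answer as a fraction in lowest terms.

1/32

Bilal's father's ABO genotype from BB × BO: 1/2 BB, 1/2 BO.
Crossing each possibility with the mother BO and summing P(type O): 1/2·0 + 1/2·1/4 = 1/8.
Similarly for Rh via the father's Rh distribution: P(Rh-) = 1/4.
Independent loci: 1/8 × 1/4 = 1/32.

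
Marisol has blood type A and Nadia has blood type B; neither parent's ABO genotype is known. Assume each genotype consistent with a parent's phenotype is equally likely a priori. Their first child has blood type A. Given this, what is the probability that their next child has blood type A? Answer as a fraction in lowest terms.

Possible genotypes: Marisol ∈ {I^A I^A, I^A i}; Nadia ∈ {I^B I^B, I^B i}.
Weight each parental genotype pair by prior × P(type-A child):
  I^A I^A × I^B i: posterior weight 2/3; P(next child type A) = 1/2.
  I^A i × I^B i: posterior weight 1/3; P(next child type A) = 1/4.
Weighted sum = 5/12.

5/12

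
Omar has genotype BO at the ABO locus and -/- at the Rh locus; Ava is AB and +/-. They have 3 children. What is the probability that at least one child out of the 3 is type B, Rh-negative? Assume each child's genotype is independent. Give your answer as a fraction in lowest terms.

37/64

ABO cross BO × AB → 1/4 A, 1/2 B, 1/4 AB.
Rh cross -/- × +/- → 1/2 Rh+, 1/2 Rh-; so P(type B, Rh-negative) = 1/2 × 1/2 = 1/4 per child.
P(none) = (3/4)^3 = 27/64; P(at least one) = 1 − 27/64 = 37/64.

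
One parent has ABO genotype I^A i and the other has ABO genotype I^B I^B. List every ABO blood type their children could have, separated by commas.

Gametes from I^A i × I^B I^B give offspring ABO genotypes I^A I^B, I^B i, i.e. phenotypes B, AB.

B, AB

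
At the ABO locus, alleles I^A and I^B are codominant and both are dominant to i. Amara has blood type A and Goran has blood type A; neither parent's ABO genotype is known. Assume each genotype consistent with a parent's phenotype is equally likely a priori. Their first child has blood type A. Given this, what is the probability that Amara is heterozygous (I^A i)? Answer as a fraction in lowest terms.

7/15

Possible genotypes: Amara ∈ {I^A I^A, I^A i}; Goran ∈ {I^A I^A, I^A i}.
Weight each parental genotype pair by prior × P(type-A child):
  I^A I^A × I^A I^A: posterior weight 4/15.
  I^A I^A × I^A i: posterior weight 4/15.
  I^A i × I^A I^A: posterior weight 4/15.
  I^A i × I^A i: posterior weight 1/5.
Sum the posterior weight over pairs where Amara is I^A i: 7/15.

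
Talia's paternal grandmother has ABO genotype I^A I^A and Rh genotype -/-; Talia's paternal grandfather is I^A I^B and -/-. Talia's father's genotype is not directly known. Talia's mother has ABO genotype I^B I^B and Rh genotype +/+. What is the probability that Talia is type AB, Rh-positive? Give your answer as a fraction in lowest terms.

3/4

Talia's father's ABO genotype from I^A I^A × I^A I^B: 1/2 I^A I^A, 1/2 I^A I^B.
Crossing each possibility with the mother I^B I^B and summing P(type AB): 1/2·1 + 1/2·1/2 = 3/4.
Similarly for Rh via the father's Rh distribution: P(Rh+) = 1.
Independent loci: 3/4 × 1 = 3/4.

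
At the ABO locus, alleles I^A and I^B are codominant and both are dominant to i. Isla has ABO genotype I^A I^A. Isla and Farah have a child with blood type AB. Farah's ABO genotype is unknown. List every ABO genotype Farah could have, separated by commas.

For each candidate genotype of Farah, check whether crossing it with I^A I^A can produce every observed child phenotype.
  I^A I^A → possible child types {A} ✗
  I^A I^B → possible child types {A, AB} ✓
  I^A i → possible child types {A} ✗
  I^B I^B → possible child types {AB} ✓
  I^B i → possible child types {A, AB} ✓
  i i → possible child types {A} ✗

I^A I^B, I^B I^B, I^B i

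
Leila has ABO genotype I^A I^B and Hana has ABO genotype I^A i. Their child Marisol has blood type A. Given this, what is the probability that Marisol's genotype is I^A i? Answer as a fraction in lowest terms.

Cross I^A I^B × I^A i → 1/4 I^A I^A, 1/4 I^A I^B, 1/4 I^A i, 1/4 I^B i.
Type-A genotypes among offspring: I^A I^A (1/4), I^A i (1/4); total 1/2.
P(I^A i | type A) = (1/4) / (1/2) = 1/2.

1/2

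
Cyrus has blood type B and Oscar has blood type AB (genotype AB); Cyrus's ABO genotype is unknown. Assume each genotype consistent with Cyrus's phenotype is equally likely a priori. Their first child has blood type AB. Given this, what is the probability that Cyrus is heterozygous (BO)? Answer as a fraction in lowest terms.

Possible genotypes: Cyrus ∈ {BB, BO}; Oscar ∈ {AB}.
Weight each parental genotype pair by prior × P(type-AB child):
  BB × AB: posterior weight 2/3.
  BO × AB: posterior weight 1/3.
Sum the posterior weight over pairs where Cyrus is BO: 1/3.

1/3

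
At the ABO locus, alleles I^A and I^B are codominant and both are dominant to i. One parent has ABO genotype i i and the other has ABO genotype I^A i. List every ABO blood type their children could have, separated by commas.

O, A

Gametes from i i × I^A i give offspring ABO genotypes I^A i, i i, i.e. phenotypes O, A.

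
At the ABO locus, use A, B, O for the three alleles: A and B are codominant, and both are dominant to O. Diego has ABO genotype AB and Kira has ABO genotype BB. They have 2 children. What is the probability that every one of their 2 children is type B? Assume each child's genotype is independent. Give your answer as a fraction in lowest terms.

ABO cross AB × BB → 1/2 B, 1/2 AB.
So P(type B) = 1/2 per child.
All 2 independent: (1/2)^2 = 1/4.

1/4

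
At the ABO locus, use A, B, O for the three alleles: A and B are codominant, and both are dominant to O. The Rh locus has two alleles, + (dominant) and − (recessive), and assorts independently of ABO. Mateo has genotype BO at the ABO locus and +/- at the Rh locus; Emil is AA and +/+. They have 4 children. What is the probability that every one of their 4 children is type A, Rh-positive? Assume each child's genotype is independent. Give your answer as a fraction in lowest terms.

ABO cross BO × AA → 1/2 A, 1/2 AB.
Rh cross +/- × +/+ → 1 Rh+; so P(type A, Rh-positive) = 1/2 × 1 = 1/2 per child.
All 4 independent: (1/2)^4 = 1/16.

1/16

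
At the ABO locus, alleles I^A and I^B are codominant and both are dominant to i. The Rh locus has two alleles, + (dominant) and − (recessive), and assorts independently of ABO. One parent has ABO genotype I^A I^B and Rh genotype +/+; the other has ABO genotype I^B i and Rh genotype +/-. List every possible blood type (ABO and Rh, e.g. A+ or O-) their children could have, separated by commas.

A+, B+, AB+

Gametes from I^A I^B × I^B i give offspring ABO genotypes I^A I^B, I^A i, I^B I^B, I^B i, i.e. phenotypes A, B, AB.
Rh cross +/+ × +/- → phenotypes Rh+.
Combining independently: A+, B+, AB+.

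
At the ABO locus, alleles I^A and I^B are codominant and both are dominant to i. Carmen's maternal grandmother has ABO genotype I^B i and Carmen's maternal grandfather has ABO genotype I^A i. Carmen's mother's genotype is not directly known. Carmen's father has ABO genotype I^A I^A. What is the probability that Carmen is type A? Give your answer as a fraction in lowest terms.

3/4

Carmen's mother's ABO genotype from I^B i × I^A i: 1/4 I^A I^B, 1/4 I^A i, 1/4 I^B i, 1/4 i i.
Crossing each possibility with the father I^A I^A and summing P(type A): 1/4·1/2 + 1/4·1 + 1/4·1/2 + 1/4·1 = 3/4.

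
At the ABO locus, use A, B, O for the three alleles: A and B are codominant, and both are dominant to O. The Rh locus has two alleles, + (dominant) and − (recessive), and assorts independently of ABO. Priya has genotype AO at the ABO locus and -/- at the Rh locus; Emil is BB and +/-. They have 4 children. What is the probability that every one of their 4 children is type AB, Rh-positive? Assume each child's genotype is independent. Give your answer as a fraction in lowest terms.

1/256

ABO cross AO × BB → 1/2 B, 1/2 AB.
Rh cross -/- × +/- → 1/2 Rh+, 1/2 Rh-; so P(type AB, Rh-positive) = 1/2 × 1/2 = 1/4 per child.
All 4 independent: (1/4)^4 = 1/256.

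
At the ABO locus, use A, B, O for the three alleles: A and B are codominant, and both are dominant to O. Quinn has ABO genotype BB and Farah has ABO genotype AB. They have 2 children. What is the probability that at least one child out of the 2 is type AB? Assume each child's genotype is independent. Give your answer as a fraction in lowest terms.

3/4

ABO cross BB × AB → 1/2 B, 1/2 AB.
So P(type AB) = 1/2 per child.
P(none) = (1/2)^2 = 1/4; P(at least one) = 1 − 1/4 = 3/4.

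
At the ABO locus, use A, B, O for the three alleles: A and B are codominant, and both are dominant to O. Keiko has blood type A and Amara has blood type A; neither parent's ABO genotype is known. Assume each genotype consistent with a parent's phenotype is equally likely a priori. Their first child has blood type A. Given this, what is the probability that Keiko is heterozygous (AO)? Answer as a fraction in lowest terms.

Possible genotypes: Keiko ∈ {AA, AO}; Amara ∈ {AA, AO}.
Weight each parental genotype pair by prior × P(type-A child):
  AA × AA: posterior weight 4/15.
  AA × AO: posterior weight 4/15.
  AO × AA: posterior weight 4/15.
  AO × AO: posterior weight 1/5.
Sum the posterior weight over pairs where Keiko is AO: 7/15.

7/15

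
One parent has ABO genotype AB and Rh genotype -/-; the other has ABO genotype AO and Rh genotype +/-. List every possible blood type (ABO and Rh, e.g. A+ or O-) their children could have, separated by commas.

A+, A-, B+, B-, AB+, AB-

Gametes from AB × AO give offspring ABO genotypes AA, AB, AO, BO, i.e. phenotypes A, B, AB.
Rh cross -/- × +/- → phenotypes Rh+, Rh-.
Combining independently: A+, A-, B+, B-, AB+, AB-.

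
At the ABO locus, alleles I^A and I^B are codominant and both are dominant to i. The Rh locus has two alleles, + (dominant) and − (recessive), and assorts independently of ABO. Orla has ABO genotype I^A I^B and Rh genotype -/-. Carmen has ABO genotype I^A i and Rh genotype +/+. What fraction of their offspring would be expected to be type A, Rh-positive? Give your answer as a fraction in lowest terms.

1/2

ABO cross I^A I^B × I^A i → offspring phenotypes: 1/2 A, 1/4 B, 1/4 AB.
Rh cross -/- × +/+ → 1 Rh+.
Independent loci: P(type A, Rh-positive) = 1/2 × 1 = 1/2.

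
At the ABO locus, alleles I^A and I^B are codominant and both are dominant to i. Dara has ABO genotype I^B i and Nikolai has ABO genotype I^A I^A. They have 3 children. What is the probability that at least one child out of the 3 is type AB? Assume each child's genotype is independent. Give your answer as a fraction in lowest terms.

ABO cross I^B i × I^A I^A → 1/2 A, 1/2 AB.
So P(type AB) = 1/2 per child.
P(none) = (1/2)^3 = 1/8; P(at least one) = 1 − 1/8 = 7/8.

7/8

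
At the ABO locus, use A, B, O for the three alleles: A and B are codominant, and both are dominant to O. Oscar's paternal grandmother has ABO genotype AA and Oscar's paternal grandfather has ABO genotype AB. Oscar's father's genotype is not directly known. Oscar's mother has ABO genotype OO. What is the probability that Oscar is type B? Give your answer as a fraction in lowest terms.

Oscar's father's ABO genotype from AA × AB: 1/2 AA, 1/2 AB.
Crossing each possibility with the mother OO and summing P(type B): 1/2·0 + 1/2·1/2 = 1/4.

1/4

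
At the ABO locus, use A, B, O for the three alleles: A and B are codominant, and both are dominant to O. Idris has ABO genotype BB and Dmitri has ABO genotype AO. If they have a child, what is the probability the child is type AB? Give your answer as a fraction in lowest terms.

1/2

ABO cross BB × AO → offspring phenotypes: 1/2 B, 1/2 AB.
So P(type AB) = 1/2.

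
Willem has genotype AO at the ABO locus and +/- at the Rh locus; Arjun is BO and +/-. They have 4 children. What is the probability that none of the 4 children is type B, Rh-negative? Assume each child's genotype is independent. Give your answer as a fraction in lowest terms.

50625/65536

ABO cross AO × BO → 1/4 O, 1/4 A, 1/4 B, 1/4 AB.
Rh cross +/- × +/- → 3/4 Rh+, 1/4 Rh-; so P(type B, Rh-negative) = 1/4 × 1/4 = 1/16 per child.
P(not type B, Rh-negative) = 15/16 for one child; (15/16)^4 = 50625/65536.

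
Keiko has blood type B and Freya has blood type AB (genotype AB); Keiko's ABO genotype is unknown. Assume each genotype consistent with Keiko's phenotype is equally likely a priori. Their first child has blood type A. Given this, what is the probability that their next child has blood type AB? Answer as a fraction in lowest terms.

Possible genotypes: Keiko ∈ {BB, BO}; Freya ∈ {AB}.
Weight each parental genotype pair by prior × P(type-A child):
  BO × AB: posterior weight 1; P(next child type AB) = 1/4.
Weighted sum = 1/4.

1/4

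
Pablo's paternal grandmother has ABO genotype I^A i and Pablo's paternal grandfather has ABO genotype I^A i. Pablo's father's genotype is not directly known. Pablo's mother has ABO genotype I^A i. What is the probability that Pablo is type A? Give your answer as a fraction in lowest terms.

3/4

Pablo's father's ABO genotype from I^A i × I^A i: 1/4 I^A I^A, 1/2 I^A i, 1/4 i i.
Crossing each possibility with the mother I^A i and summing P(type A): 1/4·1 + 1/2·3/4 + 1/4·1/2 = 3/4.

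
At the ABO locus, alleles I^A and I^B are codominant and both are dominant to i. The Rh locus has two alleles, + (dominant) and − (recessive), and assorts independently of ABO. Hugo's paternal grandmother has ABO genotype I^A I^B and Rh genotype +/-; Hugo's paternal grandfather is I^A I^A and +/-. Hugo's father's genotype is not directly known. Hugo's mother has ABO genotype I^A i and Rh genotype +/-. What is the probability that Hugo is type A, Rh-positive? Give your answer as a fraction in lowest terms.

Hugo's father's ABO genotype from I^A I^B × I^A I^A: 1/2 I^A I^A, 1/2 I^A I^B.
Crossing each possibility with the mother I^A i and summing P(type A): 1/2·1 + 1/2·1/2 = 3/4.
Similarly for Rh via the father's Rh distribution: P(Rh+) = 3/4.
Independent loci: 3/4 × 3/4 = 9/16.

9/16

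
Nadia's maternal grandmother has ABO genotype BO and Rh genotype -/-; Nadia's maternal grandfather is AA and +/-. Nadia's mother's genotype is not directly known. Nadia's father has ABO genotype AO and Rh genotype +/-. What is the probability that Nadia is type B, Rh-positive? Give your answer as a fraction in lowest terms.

Nadia's mother's ABO genotype from BO × AA: 1/2 AB, 1/2 AO.
Crossing each possibility with the father AO and summing P(type B): 1/2·1/4 + 1/2·0 = 1/8.
Similarly for Rh via the mother's Rh distribution: P(Rh+) = 5/8.
Independent loci: 1/8 × 5/8 = 5/64.

5/64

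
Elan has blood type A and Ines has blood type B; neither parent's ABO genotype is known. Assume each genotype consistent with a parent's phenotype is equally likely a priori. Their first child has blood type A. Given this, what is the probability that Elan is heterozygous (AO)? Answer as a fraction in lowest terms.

Possible genotypes: Elan ∈ {AA, AO}; Ines ∈ {BB, BO}.
Weight each parental genotype pair by prior × P(type-A child):
  AA × BO: posterior weight 2/3.
  AO × BO: posterior weight 1/3.
Sum the posterior weight over pairs where Elan is AO: 1/3.

1/3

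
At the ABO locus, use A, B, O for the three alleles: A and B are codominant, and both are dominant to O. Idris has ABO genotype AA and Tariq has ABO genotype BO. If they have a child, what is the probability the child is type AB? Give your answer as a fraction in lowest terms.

1/2

ABO cross AA × BO → offspring phenotypes: 1/2 A, 1/2 AB.
So P(type AB) = 1/2.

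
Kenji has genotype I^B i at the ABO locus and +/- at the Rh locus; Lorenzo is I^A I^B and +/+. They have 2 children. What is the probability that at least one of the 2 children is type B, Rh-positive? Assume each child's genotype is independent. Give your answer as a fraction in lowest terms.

3/4

ABO cross I^B i × I^A I^B → 1/4 A, 1/2 B, 1/4 AB.
Rh cross +/- × +/+ → 1 Rh+; so P(type B, Rh-positive) = 1/2 × 1 = 1/2 per child.
P(none) = (1/2)^2 = 1/4; P(at least one) = 1 − 1/4 = 3/4.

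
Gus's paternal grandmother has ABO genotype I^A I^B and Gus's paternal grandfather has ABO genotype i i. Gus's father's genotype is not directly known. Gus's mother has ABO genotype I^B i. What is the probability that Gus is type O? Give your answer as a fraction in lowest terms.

1/4

Gus's father's ABO genotype from I^A I^B × i i: 1/2 I^A i, 1/2 I^B i.
Crossing each possibility with the mother I^B i and summing P(type O): 1/2·1/4 + 1/2·1/4 = 1/4.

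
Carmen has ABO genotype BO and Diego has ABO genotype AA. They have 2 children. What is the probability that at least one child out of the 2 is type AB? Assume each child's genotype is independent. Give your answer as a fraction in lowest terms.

ABO cross BO × AA → 1/2 A, 1/2 AB.
So P(type AB) = 1/2 per child.
P(none) = (1/2)^2 = 1/4; P(at least one) = 1 − 1/4 = 3/4.

3/4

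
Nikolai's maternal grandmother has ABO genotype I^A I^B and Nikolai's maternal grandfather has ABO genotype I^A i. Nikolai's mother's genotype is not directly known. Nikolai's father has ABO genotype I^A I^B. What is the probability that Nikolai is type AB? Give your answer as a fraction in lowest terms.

3/8

Nikolai's mother's ABO genotype from I^A I^B × I^A i: 1/4 I^A I^A, 1/4 I^A I^B, 1/4 I^A i, 1/4 I^B i.
Crossing each possibility with the father I^A I^B and summing P(type AB): 1/4·1/2 + 1/4·1/2 + 1/4·1/4 + 1/4·1/4 = 3/8.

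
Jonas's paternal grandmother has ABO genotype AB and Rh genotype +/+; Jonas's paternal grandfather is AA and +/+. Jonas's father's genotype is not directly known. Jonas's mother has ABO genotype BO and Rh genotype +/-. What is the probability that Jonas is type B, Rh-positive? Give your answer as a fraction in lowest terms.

1/4

Jonas's father's ABO genotype from AB × AA: 1/2 AA, 1/2 AB.
Crossing each possibility with the mother BO and summing P(type B): 1/2·0 + 1/2·1/2 = 1/4.
Similarly for Rh via the father's Rh distribution: P(Rh+) = 1.
Independent loci: 1/4 × 1 = 1/4.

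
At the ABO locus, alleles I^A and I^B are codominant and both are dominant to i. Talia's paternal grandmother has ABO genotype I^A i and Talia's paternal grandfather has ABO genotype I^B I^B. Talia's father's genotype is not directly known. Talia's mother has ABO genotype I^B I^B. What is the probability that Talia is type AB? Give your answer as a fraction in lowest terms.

Talia's father's ABO genotype from I^A i × I^B I^B: 1/2 I^A I^B, 1/2 I^B i.
Crossing each possibility with the mother I^B I^B and summing P(type AB): 1/2·1/2 + 1/2·0 = 1/4.

1/4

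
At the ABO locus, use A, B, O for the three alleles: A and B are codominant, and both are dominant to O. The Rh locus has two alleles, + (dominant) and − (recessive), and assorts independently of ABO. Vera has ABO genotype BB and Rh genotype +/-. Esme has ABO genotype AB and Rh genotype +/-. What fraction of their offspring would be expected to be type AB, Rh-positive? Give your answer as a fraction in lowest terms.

ABO cross BB × AB → offspring phenotypes: 1/2 B, 1/2 AB.
Rh cross +/- × +/- → 3/4 Rh+, 1/4 Rh-.
Independent loci: P(type AB, Rh-positive) = 1/2 × 3/4 = 3/8.

3/8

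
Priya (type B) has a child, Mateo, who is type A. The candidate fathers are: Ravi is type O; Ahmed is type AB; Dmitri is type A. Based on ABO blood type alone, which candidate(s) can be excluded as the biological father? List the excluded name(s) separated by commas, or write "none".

Ravi

A candidate is excluded only if no genotype consistent with his phenotype could produce a type A child with a type B mother.
Ravi (type O): no genotype consistent with that phenotype can produce a type-A child with a type-B mother.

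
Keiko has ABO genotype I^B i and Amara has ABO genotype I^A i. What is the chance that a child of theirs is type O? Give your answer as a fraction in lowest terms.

1/4

ABO cross I^B i × I^A i → offspring phenotypes: 1/4 O, 1/4 A, 1/4 B, 1/4 AB.
So P(type O) = 1/4.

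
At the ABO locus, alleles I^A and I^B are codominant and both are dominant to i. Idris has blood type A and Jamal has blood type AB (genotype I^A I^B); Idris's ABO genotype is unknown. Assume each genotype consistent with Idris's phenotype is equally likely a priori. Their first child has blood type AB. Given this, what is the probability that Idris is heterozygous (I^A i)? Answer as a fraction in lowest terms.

Possible genotypes: Idris ∈ {I^A I^A, I^A i}; Jamal ∈ {I^A I^B}.
Weight each parental genotype pair by prior × P(type-AB child):
  I^A I^A × I^A I^B: posterior weight 2/3.
  I^A i × I^A I^B: posterior weight 1/3.
Sum the posterior weight over pairs where Idris is I^A i: 1/3.

1/3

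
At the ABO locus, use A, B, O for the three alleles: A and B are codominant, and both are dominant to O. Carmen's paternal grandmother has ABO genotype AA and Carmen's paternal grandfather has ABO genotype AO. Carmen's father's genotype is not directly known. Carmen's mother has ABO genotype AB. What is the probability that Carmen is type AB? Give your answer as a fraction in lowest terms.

Carmen's father's ABO genotype from AA × AO: 1/2 AA, 1/2 AO.
Crossing each possibility with the mother AB and summing P(type AB): 1/2·1/2 + 1/2·1/4 = 3/8.

3/8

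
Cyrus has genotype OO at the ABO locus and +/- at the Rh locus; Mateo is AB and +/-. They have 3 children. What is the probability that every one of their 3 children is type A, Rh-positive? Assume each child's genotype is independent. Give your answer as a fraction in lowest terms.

27/512

ABO cross OO × AB → 1/2 A, 1/2 B.
Rh cross +/- × +/- → 3/4 Rh+, 1/4 Rh-; so P(type A, Rh-positive) = 1/2 × 3/4 = 3/8 per child.
All 3 independent: (3/8)^3 = 27/512.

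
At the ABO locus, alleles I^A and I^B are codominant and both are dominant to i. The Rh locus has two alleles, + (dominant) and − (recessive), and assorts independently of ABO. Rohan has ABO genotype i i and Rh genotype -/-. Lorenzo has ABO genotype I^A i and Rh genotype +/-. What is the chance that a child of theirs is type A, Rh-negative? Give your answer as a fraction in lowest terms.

ABO cross i i × I^A i → offspring phenotypes: 1/2 O, 1/2 A.
Rh cross -/- × +/- → 1/2 Rh+, 1/2 Rh-.
Independent loci: P(type A, Rh-negative) = 1/2 × 1/2 = 1/4.

1/4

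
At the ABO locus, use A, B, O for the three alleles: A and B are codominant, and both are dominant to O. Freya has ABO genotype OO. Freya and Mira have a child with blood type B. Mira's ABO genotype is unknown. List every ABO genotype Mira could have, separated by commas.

For each candidate genotype of Mira, check whether crossing it with OO can produce every observed child phenotype.
  AA → possible child types {A} ✗
  AB → possible child types {A, B} ✓
  AO → possible child types {O, A} ✗
  BB → possible child types {B} ✓
  BO → possible child types {O, B} ✓
  OO → possible child types {O} ✗

AB, BB, BO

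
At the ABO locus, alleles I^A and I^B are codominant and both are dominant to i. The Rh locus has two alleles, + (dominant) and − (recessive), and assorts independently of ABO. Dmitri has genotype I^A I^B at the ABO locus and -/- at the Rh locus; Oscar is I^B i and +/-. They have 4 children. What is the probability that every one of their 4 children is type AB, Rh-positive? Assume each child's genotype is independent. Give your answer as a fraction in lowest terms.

1/4096

ABO cross I^A I^B × I^B i → 1/4 A, 1/2 B, 1/4 AB.
Rh cross -/- × +/- → 1/2 Rh+, 1/2 Rh-; so P(type AB, Rh-positive) = 1/4 × 1/2 = 1/8 per child.
All 4 independent: (1/8)^4 = 1/4096.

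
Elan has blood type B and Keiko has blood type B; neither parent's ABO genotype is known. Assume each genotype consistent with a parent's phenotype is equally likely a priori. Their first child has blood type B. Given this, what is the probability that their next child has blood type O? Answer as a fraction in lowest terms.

Possible genotypes: Elan ∈ {BB, BO}; Keiko ∈ {BB, BO}.
Weight each parental genotype pair by prior × P(type-B child):
  BB × BB: posterior weight 4/15; P(next child type O) = 0.
  BB × BO: posterior weight 4/15; P(next child type O) = 0.
  BO × BB: posterior weight 4/15; P(next child type O) = 0.
  BO × BO: posterior weight 1/5; P(next child type O) = 1/4.
Weighted sum = 1/20.

1/20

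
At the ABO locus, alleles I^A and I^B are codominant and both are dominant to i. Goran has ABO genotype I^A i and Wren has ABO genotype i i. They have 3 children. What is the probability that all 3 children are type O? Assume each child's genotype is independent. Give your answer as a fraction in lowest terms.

1/8

ABO cross I^A i × i i → 1/2 O, 1/2 A.
So P(type O) = 1/2 per child.
All 3 independent: (1/2)^3 = 1/8.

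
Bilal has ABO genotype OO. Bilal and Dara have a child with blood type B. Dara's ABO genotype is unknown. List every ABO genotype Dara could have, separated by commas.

For each candidate genotype of Dara, check whether crossing it with OO can produce every observed child phenotype.
  AA → possible child types {A} ✗
  AB → possible child types {A, B} ✓
  AO → possible child types {O, A} ✗
  BB → possible child types {B} ✓
  BO → possible child types {O, B} ✓
  OO → possible child types {O} ✗

AB, BB, BO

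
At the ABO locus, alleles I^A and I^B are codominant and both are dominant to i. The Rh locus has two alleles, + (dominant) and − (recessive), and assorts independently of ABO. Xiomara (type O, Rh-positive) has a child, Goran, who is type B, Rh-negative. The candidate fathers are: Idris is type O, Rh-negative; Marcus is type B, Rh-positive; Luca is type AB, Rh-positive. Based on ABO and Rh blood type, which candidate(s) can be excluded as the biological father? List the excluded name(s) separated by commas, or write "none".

Idris

A candidate is excluded only if no genotype consistent with his phenotype could produce a type B, Rh-negative child with a type O, Rh-positive mother.
Idris (type O, Rh-): no genotype consistent with that phenotype can produce a type-B Rh- child with a type-O mother.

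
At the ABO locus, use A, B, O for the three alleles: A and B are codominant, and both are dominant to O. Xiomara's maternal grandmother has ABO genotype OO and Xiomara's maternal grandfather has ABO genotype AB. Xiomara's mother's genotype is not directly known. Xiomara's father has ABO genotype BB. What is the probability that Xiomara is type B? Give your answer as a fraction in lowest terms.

Xiomara's mother's ABO genotype from OO × AB: 1/2 AO, 1/2 BO.
Crossing each possibility with the father BB and summing P(type B): 1/2·1/2 + 1/2·1 = 3/4.

3/4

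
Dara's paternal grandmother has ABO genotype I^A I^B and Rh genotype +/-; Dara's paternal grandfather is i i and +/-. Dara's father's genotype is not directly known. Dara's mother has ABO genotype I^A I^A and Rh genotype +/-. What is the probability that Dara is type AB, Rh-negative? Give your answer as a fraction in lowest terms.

Dara's father's ABO genotype from I^A I^B × i i: 1/2 I^A i, 1/2 I^B i.
Crossing each possibility with the mother I^A I^A and summing P(type AB): 1/2·0 + 1/2·1/2 = 1/4.
Similarly for Rh via the father's Rh distribution: P(Rh-) = 1/4.
Independent loci: 1/4 × 1/4 = 1/16.

1/16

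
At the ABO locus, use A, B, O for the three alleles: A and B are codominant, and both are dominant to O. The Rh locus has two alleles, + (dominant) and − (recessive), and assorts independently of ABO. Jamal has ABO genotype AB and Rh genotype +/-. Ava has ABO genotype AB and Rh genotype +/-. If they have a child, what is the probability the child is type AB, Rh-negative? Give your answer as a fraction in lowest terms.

ABO cross AB × AB → offspring phenotypes: 1/4 A, 1/4 B, 1/2 AB.
Rh cross +/- × +/- → 3/4 Rh+, 1/4 Rh-.
Independent loci: P(type AB, Rh-negative) = 1/2 × 1/4 = 1/8.

1/8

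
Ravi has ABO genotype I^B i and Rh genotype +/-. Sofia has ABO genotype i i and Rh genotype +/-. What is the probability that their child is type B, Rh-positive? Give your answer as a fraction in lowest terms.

ABO cross I^B i × i i → offspring phenotypes: 1/2 O, 1/2 B.
Rh cross +/- × +/- → 3/4 Rh+, 1/4 Rh-.
Independent loci: P(type B, Rh-positive) = 1/2 × 3/4 = 3/8.

3/8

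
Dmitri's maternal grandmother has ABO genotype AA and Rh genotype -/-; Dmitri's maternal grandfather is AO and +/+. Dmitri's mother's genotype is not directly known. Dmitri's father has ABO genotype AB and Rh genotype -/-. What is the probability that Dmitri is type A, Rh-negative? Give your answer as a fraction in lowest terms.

1/4

Dmitri's mother's ABO genotype from AA × AO: 1/2 AA, 1/2 AO.
Crossing each possibility with the father AB and summing P(type A): 1/2·1/2 + 1/2·1/2 = 1/2.
Similarly for Rh via the mother's Rh distribution: P(Rh-) = 1/2.
Independent loci: 1/2 × 1/2 = 1/4.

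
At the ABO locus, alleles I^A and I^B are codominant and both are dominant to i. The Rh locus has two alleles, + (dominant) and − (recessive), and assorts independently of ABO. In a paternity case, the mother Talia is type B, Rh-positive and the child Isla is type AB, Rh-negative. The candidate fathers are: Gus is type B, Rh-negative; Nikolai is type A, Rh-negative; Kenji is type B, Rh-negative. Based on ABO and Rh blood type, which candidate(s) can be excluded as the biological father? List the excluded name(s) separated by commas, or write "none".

Gus, Kenji

A candidate is excluded only if no genotype consistent with his phenotype could produce a type AB, Rh-negative child with a type B, Rh-positive mother.
Gus (type B, Rh-): no genotype consistent with that phenotype can produce a type-AB Rh- child with a type-B mother.
Kenji (type B, Rh-): no genotype consistent with that phenotype can produce a type-AB Rh- child with a type-B mother.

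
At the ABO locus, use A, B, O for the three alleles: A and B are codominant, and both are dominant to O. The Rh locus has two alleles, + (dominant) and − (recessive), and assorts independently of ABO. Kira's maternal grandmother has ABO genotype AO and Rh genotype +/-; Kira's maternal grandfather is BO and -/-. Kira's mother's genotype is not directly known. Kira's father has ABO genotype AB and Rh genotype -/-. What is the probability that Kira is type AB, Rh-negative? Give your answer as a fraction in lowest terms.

Kira's mother's ABO genotype from AO × BO: 1/4 AB, 1/4 AO, 1/4 BO, 1/4 OO.
Crossing each possibility with the father AB and summing P(type AB): 1/4·1/2 + 1/4·1/4 + 1/4·1/4 + 1/4·0 = 1/4.
Similarly for Rh via the mother's Rh distribution: P(Rh-) = 3/4.
Independent loci: 1/4 × 3/4 = 3/16.

3/16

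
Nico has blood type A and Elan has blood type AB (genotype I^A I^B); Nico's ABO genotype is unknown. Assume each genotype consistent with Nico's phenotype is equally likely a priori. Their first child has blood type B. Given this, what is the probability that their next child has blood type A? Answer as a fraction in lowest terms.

Possible genotypes: Nico ∈ {I^A I^A, I^A i}; Elan ∈ {I^A I^B}.
Weight each parental genotype pair by prior × P(type-B child):
  I^A i × I^A I^B: posterior weight 1; P(next child type A) = 1/2.
Weighted sum = 1/2.

1/2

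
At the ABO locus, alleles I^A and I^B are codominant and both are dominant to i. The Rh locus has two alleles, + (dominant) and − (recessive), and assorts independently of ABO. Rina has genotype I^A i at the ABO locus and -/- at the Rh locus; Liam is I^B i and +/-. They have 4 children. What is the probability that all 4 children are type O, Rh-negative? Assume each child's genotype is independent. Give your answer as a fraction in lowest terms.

1/4096

ABO cross I^A i × I^B i → 1/4 O, 1/4 A, 1/4 B, 1/4 AB.
Rh cross -/- × +/- → 1/2 Rh+, 1/2 Rh-; so P(type O, Rh-negative) = 1/4 × 1/2 = 1/8 per child.
All 4 independent: (1/8)^4 = 1/4096.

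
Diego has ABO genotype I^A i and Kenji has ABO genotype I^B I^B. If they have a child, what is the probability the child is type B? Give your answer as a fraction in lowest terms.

ABO cross I^A i × I^B I^B → offspring phenotypes: 1/2 B, 1/2 AB.
So P(type B) = 1/2.

1/2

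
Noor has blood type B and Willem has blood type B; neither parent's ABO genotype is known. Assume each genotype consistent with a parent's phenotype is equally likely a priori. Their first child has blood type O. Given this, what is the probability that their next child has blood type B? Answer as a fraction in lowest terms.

Possible genotypes: Noor ∈ {BB, BO}; Willem ∈ {BB, BO}.
Weight each parental genotype pair by prior × P(type-O child):
  BO × BO: posterior weight 1; P(next child type B) = 3/4.
Weighted sum = 3/4.

3/4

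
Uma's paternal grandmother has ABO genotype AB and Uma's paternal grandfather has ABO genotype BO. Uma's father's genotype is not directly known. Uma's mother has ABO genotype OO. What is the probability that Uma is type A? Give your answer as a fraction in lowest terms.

Uma's father's ABO genotype from AB × BO: 1/4 AB, 1/4 AO, 1/4 BB, 1/4 BO.
Crossing each possibility with the mother OO and summing P(type A): 1/4·1/2 + 1/4·1/2 + 1/4·0 + 1/4·0 = 1/4.

1/4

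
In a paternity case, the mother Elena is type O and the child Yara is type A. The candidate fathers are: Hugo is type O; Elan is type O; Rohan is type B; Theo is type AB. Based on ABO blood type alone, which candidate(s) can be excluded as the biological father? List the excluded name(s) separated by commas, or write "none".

A candidate is excluded only if no genotype consistent with his phenotype could produce a type A child with a type O mother.
Hugo (type O): no genotype consistent with that phenotype can produce a type-A child with a type-O mother.
Elan (type O): no genotype consistent with that phenotype can produce a type-A child with a type-O mother.
Rohan (type B): no genotype consistent with that phenotype can produce a type-A child with a type-O mother.

Hugo, Elan, Rohan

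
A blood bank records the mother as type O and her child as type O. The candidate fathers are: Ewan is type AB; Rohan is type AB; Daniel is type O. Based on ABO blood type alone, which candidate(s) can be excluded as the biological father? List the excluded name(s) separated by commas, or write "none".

Ewan, Rohan

A candidate is excluded only if no genotype consistent with his phenotype could produce a type O child with a type O mother.
Ewan (type AB): no genotype consistent with that phenotype can produce a type-O child with a type-O mother.
Rohan (type AB): no genotype consistent with that phenotype can produce a type-O child with a type-O mother.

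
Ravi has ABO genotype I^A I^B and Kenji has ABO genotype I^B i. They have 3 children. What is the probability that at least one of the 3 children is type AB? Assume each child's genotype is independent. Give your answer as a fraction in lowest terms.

37/64

ABO cross I^A I^B × I^B i → 1/4 A, 1/2 B, 1/4 AB.
So P(type AB) = 1/4 per child.
P(none) = (3/4)^3 = 27/64; P(at least one) = 1 − 27/64 = 37/64.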